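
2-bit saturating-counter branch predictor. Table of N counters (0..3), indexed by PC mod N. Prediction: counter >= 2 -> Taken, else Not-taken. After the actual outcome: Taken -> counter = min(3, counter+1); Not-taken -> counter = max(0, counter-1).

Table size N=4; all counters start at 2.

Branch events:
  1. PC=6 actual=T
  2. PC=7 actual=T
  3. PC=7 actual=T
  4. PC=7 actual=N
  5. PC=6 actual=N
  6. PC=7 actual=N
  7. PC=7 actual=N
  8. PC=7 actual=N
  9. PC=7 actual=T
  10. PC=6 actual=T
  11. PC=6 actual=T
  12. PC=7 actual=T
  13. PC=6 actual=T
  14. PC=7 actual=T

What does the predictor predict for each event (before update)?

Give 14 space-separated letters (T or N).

Answer: T T T T T T N N N T T N T T

Derivation:
Ev 1: PC=6 idx=2 pred=T actual=T -> ctr[2]=3
Ev 2: PC=7 idx=3 pred=T actual=T -> ctr[3]=3
Ev 3: PC=7 idx=3 pred=T actual=T -> ctr[3]=3
Ev 4: PC=7 idx=3 pred=T actual=N -> ctr[3]=2
Ev 5: PC=6 idx=2 pred=T actual=N -> ctr[2]=2
Ev 6: PC=7 idx=3 pred=T actual=N -> ctr[3]=1
Ev 7: PC=7 idx=3 pred=N actual=N -> ctr[3]=0
Ev 8: PC=7 idx=3 pred=N actual=N -> ctr[3]=0
Ev 9: PC=7 idx=3 pred=N actual=T -> ctr[3]=1
Ev 10: PC=6 idx=2 pred=T actual=T -> ctr[2]=3
Ev 11: PC=6 idx=2 pred=T actual=T -> ctr[2]=3
Ev 12: PC=7 idx=3 pred=N actual=T -> ctr[3]=2
Ev 13: PC=6 idx=2 pred=T actual=T -> ctr[2]=3
Ev 14: PC=7 idx=3 pred=T actual=T -> ctr[3]=3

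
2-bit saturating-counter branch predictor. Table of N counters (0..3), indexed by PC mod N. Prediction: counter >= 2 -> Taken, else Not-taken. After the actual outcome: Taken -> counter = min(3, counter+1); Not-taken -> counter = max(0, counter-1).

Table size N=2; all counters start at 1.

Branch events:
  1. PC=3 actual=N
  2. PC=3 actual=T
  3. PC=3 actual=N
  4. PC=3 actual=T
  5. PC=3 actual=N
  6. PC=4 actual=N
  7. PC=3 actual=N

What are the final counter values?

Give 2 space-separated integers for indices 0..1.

Ev 1: PC=3 idx=1 pred=N actual=N -> ctr[1]=0
Ev 2: PC=3 idx=1 pred=N actual=T -> ctr[1]=1
Ev 3: PC=3 idx=1 pred=N actual=N -> ctr[1]=0
Ev 4: PC=3 idx=1 pred=N actual=T -> ctr[1]=1
Ev 5: PC=3 idx=1 pred=N actual=N -> ctr[1]=0
Ev 6: PC=4 idx=0 pred=N actual=N -> ctr[0]=0
Ev 7: PC=3 idx=1 pred=N actual=N -> ctr[1]=0

Answer: 0 0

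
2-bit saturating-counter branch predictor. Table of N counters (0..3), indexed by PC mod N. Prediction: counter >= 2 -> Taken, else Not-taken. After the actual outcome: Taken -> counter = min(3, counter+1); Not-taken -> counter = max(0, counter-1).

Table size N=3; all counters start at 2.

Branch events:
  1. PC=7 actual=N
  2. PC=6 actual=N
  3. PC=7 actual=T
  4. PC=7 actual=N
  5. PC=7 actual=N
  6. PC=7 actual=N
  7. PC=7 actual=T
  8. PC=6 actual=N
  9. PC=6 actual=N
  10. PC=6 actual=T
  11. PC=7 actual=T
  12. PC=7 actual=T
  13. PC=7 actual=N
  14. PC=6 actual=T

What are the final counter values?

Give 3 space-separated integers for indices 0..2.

Answer: 2 2 2

Derivation:
Ev 1: PC=7 idx=1 pred=T actual=N -> ctr[1]=1
Ev 2: PC=6 idx=0 pred=T actual=N -> ctr[0]=1
Ev 3: PC=7 idx=1 pred=N actual=T -> ctr[1]=2
Ev 4: PC=7 idx=1 pred=T actual=N -> ctr[1]=1
Ev 5: PC=7 idx=1 pred=N actual=N -> ctr[1]=0
Ev 6: PC=7 idx=1 pred=N actual=N -> ctr[1]=0
Ev 7: PC=7 idx=1 pred=N actual=T -> ctr[1]=1
Ev 8: PC=6 idx=0 pred=N actual=N -> ctr[0]=0
Ev 9: PC=6 idx=0 pred=N actual=N -> ctr[0]=0
Ev 10: PC=6 idx=0 pred=N actual=T -> ctr[0]=1
Ev 11: PC=7 idx=1 pred=N actual=T -> ctr[1]=2
Ev 12: PC=7 idx=1 pred=T actual=T -> ctr[1]=3
Ev 13: PC=7 idx=1 pred=T actual=N -> ctr[1]=2
Ev 14: PC=6 idx=0 pred=N actual=T -> ctr[0]=2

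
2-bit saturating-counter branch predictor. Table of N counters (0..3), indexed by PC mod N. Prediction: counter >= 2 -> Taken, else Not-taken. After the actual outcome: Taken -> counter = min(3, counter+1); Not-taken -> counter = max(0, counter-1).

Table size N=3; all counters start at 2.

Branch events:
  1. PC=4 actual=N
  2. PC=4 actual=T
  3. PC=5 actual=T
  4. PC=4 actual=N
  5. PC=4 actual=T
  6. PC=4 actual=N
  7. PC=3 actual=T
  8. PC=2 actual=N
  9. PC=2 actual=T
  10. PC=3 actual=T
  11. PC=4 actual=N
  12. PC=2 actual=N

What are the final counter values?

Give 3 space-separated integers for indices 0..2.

Ev 1: PC=4 idx=1 pred=T actual=N -> ctr[1]=1
Ev 2: PC=4 idx=1 pred=N actual=T -> ctr[1]=2
Ev 3: PC=5 idx=2 pred=T actual=T -> ctr[2]=3
Ev 4: PC=4 idx=1 pred=T actual=N -> ctr[1]=1
Ev 5: PC=4 idx=1 pred=N actual=T -> ctr[1]=2
Ev 6: PC=4 idx=1 pred=T actual=N -> ctr[1]=1
Ev 7: PC=3 idx=0 pred=T actual=T -> ctr[0]=3
Ev 8: PC=2 idx=2 pred=T actual=N -> ctr[2]=2
Ev 9: PC=2 idx=2 pred=T actual=T -> ctr[2]=3
Ev 10: PC=3 idx=0 pred=T actual=T -> ctr[0]=3
Ev 11: PC=4 idx=1 pred=N actual=N -> ctr[1]=0
Ev 12: PC=2 idx=2 pred=T actual=N -> ctr[2]=2

Answer: 3 0 2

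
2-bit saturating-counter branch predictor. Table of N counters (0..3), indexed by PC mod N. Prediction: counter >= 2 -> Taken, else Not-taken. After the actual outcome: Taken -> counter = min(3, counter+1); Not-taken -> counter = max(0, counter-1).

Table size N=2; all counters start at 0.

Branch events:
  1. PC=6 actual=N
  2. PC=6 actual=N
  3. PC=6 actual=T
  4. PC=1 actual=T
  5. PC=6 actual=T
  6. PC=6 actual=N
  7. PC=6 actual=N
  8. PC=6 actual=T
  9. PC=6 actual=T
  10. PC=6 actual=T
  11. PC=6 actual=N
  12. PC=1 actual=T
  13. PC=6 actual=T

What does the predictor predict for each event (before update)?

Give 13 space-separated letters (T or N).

Ev 1: PC=6 idx=0 pred=N actual=N -> ctr[0]=0
Ev 2: PC=6 idx=0 pred=N actual=N -> ctr[0]=0
Ev 3: PC=6 idx=0 pred=N actual=T -> ctr[0]=1
Ev 4: PC=1 idx=1 pred=N actual=T -> ctr[1]=1
Ev 5: PC=6 idx=0 pred=N actual=T -> ctr[0]=2
Ev 6: PC=6 idx=0 pred=T actual=N -> ctr[0]=1
Ev 7: PC=6 idx=0 pred=N actual=N -> ctr[0]=0
Ev 8: PC=6 idx=0 pred=N actual=T -> ctr[0]=1
Ev 9: PC=6 idx=0 pred=N actual=T -> ctr[0]=2
Ev 10: PC=6 idx=0 pred=T actual=T -> ctr[0]=3
Ev 11: PC=6 idx=0 pred=T actual=N -> ctr[0]=2
Ev 12: PC=1 idx=1 pred=N actual=T -> ctr[1]=2
Ev 13: PC=6 idx=0 pred=T actual=T -> ctr[0]=3

Answer: N N N N N T N N N T T N T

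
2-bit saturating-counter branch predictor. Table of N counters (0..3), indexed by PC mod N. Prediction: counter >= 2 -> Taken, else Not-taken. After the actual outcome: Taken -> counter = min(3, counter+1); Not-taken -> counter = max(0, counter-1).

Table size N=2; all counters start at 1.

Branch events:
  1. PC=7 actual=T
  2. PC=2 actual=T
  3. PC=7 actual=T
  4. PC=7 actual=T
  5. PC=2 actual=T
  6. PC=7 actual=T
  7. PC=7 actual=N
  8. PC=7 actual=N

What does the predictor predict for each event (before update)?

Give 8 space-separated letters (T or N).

Ev 1: PC=7 idx=1 pred=N actual=T -> ctr[1]=2
Ev 2: PC=2 idx=0 pred=N actual=T -> ctr[0]=2
Ev 3: PC=7 idx=1 pred=T actual=T -> ctr[1]=3
Ev 4: PC=7 idx=1 pred=T actual=T -> ctr[1]=3
Ev 5: PC=2 idx=0 pred=T actual=T -> ctr[0]=3
Ev 6: PC=7 idx=1 pred=T actual=T -> ctr[1]=3
Ev 7: PC=7 idx=1 pred=T actual=N -> ctr[1]=2
Ev 8: PC=7 idx=1 pred=T actual=N -> ctr[1]=1

Answer: N N T T T T T T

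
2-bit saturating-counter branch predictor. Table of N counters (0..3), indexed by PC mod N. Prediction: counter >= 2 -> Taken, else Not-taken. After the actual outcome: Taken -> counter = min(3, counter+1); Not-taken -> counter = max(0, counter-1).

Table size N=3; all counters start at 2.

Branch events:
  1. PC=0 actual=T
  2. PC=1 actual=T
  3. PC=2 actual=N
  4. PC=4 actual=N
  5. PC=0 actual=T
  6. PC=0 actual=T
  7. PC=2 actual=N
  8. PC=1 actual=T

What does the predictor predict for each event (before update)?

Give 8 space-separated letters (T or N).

Ev 1: PC=0 idx=0 pred=T actual=T -> ctr[0]=3
Ev 2: PC=1 idx=1 pred=T actual=T -> ctr[1]=3
Ev 3: PC=2 idx=2 pred=T actual=N -> ctr[2]=1
Ev 4: PC=4 idx=1 pred=T actual=N -> ctr[1]=2
Ev 5: PC=0 idx=0 pred=T actual=T -> ctr[0]=3
Ev 6: PC=0 idx=0 pred=T actual=T -> ctr[0]=3
Ev 7: PC=2 idx=2 pred=N actual=N -> ctr[2]=0
Ev 8: PC=1 idx=1 pred=T actual=T -> ctr[1]=3

Answer: T T T T T T N T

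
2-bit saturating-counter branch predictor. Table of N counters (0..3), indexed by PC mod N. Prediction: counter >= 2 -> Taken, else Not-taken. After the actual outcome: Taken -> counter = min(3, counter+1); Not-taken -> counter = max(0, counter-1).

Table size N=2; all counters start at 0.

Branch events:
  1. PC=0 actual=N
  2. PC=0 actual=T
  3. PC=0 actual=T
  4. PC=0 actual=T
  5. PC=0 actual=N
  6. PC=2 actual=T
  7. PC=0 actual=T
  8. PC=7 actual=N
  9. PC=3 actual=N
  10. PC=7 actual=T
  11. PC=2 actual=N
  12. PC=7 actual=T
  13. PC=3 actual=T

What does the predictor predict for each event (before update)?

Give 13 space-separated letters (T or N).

Answer: N N N T T T T N N N T N T

Derivation:
Ev 1: PC=0 idx=0 pred=N actual=N -> ctr[0]=0
Ev 2: PC=0 idx=0 pred=N actual=T -> ctr[0]=1
Ev 3: PC=0 idx=0 pred=N actual=T -> ctr[0]=2
Ev 4: PC=0 idx=0 pred=T actual=T -> ctr[0]=3
Ev 5: PC=0 idx=0 pred=T actual=N -> ctr[0]=2
Ev 6: PC=2 idx=0 pred=T actual=T -> ctr[0]=3
Ev 7: PC=0 idx=0 pred=T actual=T -> ctr[0]=3
Ev 8: PC=7 idx=1 pred=N actual=N -> ctr[1]=0
Ev 9: PC=3 idx=1 pred=N actual=N -> ctr[1]=0
Ev 10: PC=7 idx=1 pred=N actual=T -> ctr[1]=1
Ev 11: PC=2 idx=0 pred=T actual=N -> ctr[0]=2
Ev 12: PC=7 idx=1 pred=N actual=T -> ctr[1]=2
Ev 13: PC=3 idx=1 pred=T actual=T -> ctr[1]=3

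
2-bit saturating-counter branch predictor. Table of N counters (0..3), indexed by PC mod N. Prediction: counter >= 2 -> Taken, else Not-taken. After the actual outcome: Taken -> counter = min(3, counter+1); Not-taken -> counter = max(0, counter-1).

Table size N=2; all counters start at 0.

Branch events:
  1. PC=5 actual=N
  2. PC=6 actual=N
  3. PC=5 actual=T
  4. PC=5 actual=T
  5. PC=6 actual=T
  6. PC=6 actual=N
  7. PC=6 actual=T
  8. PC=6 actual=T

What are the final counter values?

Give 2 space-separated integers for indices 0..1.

Answer: 2 2

Derivation:
Ev 1: PC=5 idx=1 pred=N actual=N -> ctr[1]=0
Ev 2: PC=6 idx=0 pred=N actual=N -> ctr[0]=0
Ev 3: PC=5 idx=1 pred=N actual=T -> ctr[1]=1
Ev 4: PC=5 idx=1 pred=N actual=T -> ctr[1]=2
Ev 5: PC=6 idx=0 pred=N actual=T -> ctr[0]=1
Ev 6: PC=6 idx=0 pred=N actual=N -> ctr[0]=0
Ev 7: PC=6 idx=0 pred=N actual=T -> ctr[0]=1
Ev 8: PC=6 idx=0 pred=N actual=T -> ctr[0]=2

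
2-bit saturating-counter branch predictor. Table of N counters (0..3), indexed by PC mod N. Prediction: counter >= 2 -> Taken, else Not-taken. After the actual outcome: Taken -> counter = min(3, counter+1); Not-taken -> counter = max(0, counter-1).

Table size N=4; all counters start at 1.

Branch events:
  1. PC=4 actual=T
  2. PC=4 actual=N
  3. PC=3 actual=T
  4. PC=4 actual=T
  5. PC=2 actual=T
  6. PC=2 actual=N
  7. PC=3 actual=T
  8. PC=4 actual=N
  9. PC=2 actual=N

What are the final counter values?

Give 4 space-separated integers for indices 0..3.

Answer: 1 1 0 3

Derivation:
Ev 1: PC=4 idx=0 pred=N actual=T -> ctr[0]=2
Ev 2: PC=4 idx=0 pred=T actual=N -> ctr[0]=1
Ev 3: PC=3 idx=3 pred=N actual=T -> ctr[3]=2
Ev 4: PC=4 idx=0 pred=N actual=T -> ctr[0]=2
Ev 5: PC=2 idx=2 pred=N actual=T -> ctr[2]=2
Ev 6: PC=2 idx=2 pred=T actual=N -> ctr[2]=1
Ev 7: PC=3 idx=3 pred=T actual=T -> ctr[3]=3
Ev 8: PC=4 idx=0 pred=T actual=N -> ctr[0]=1
Ev 9: PC=2 idx=2 pred=N actual=N -> ctr[2]=0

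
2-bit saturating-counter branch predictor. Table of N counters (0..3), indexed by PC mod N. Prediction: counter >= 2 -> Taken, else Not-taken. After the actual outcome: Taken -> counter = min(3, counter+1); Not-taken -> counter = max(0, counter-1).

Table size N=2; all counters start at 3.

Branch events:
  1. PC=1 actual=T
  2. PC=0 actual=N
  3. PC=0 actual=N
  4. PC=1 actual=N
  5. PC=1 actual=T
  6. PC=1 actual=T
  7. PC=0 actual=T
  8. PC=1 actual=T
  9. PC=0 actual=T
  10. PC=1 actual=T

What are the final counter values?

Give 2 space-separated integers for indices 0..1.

Ev 1: PC=1 idx=1 pred=T actual=T -> ctr[1]=3
Ev 2: PC=0 idx=0 pred=T actual=N -> ctr[0]=2
Ev 3: PC=0 idx=0 pred=T actual=N -> ctr[0]=1
Ev 4: PC=1 idx=1 pred=T actual=N -> ctr[1]=2
Ev 5: PC=1 idx=1 pred=T actual=T -> ctr[1]=3
Ev 6: PC=1 idx=1 pred=T actual=T -> ctr[1]=3
Ev 7: PC=0 idx=0 pred=N actual=T -> ctr[0]=2
Ev 8: PC=1 idx=1 pred=T actual=T -> ctr[1]=3
Ev 9: PC=0 idx=0 pred=T actual=T -> ctr[0]=3
Ev 10: PC=1 idx=1 pred=T actual=T -> ctr[1]=3

Answer: 3 3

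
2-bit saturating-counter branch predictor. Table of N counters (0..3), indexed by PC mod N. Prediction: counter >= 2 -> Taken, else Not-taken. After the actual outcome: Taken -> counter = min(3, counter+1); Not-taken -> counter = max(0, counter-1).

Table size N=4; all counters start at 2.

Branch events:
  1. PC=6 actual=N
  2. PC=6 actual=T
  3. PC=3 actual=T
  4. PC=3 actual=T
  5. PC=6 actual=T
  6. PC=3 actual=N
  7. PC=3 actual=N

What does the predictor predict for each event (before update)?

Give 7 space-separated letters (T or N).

Ev 1: PC=6 idx=2 pred=T actual=N -> ctr[2]=1
Ev 2: PC=6 idx=2 pred=N actual=T -> ctr[2]=2
Ev 3: PC=3 idx=3 pred=T actual=T -> ctr[3]=3
Ev 4: PC=3 idx=3 pred=T actual=T -> ctr[3]=3
Ev 5: PC=6 idx=2 pred=T actual=T -> ctr[2]=3
Ev 6: PC=3 idx=3 pred=T actual=N -> ctr[3]=2
Ev 7: PC=3 idx=3 pred=T actual=N -> ctr[3]=1

Answer: T N T T T T T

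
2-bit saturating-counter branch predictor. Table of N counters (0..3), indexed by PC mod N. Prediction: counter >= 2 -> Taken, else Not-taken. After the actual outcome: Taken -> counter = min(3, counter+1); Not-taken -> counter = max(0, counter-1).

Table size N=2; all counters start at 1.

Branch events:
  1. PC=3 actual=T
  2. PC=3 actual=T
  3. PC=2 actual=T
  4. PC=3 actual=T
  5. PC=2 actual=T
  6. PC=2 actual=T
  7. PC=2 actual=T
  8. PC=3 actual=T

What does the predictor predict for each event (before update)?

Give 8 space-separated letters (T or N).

Ev 1: PC=3 idx=1 pred=N actual=T -> ctr[1]=2
Ev 2: PC=3 idx=1 pred=T actual=T -> ctr[1]=3
Ev 3: PC=2 idx=0 pred=N actual=T -> ctr[0]=2
Ev 4: PC=3 idx=1 pred=T actual=T -> ctr[1]=3
Ev 5: PC=2 idx=0 pred=T actual=T -> ctr[0]=3
Ev 6: PC=2 idx=0 pred=T actual=T -> ctr[0]=3
Ev 7: PC=2 idx=0 pred=T actual=T -> ctr[0]=3
Ev 8: PC=3 idx=1 pred=T actual=T -> ctr[1]=3

Answer: N T N T T T T T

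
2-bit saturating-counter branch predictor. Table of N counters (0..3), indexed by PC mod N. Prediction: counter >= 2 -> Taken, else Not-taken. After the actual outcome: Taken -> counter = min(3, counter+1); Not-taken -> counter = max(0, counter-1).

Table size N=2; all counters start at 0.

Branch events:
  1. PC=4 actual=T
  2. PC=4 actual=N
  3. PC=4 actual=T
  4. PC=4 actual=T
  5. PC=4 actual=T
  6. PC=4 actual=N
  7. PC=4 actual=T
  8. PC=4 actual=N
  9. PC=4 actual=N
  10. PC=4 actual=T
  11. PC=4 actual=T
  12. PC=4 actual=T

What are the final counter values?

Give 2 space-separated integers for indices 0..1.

Ev 1: PC=4 idx=0 pred=N actual=T -> ctr[0]=1
Ev 2: PC=4 idx=0 pred=N actual=N -> ctr[0]=0
Ev 3: PC=4 idx=0 pred=N actual=T -> ctr[0]=1
Ev 4: PC=4 idx=0 pred=N actual=T -> ctr[0]=2
Ev 5: PC=4 idx=0 pred=T actual=T -> ctr[0]=3
Ev 6: PC=4 idx=0 pred=T actual=N -> ctr[0]=2
Ev 7: PC=4 idx=0 pred=T actual=T -> ctr[0]=3
Ev 8: PC=4 idx=0 pred=T actual=N -> ctr[0]=2
Ev 9: PC=4 idx=0 pred=T actual=N -> ctr[0]=1
Ev 10: PC=4 idx=0 pred=N actual=T -> ctr[0]=2
Ev 11: PC=4 idx=0 pred=T actual=T -> ctr[0]=3
Ev 12: PC=4 idx=0 pred=T actual=T -> ctr[0]=3

Answer: 3 0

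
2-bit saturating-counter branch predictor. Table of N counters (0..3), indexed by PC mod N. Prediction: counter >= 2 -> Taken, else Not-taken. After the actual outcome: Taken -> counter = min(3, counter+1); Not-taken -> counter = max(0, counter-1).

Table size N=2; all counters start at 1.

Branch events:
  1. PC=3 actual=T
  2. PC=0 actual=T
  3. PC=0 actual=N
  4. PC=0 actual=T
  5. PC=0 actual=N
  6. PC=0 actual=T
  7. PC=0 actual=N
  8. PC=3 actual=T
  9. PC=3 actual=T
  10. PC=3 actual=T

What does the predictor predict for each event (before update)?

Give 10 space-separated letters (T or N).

Answer: N N T N T N T T T T

Derivation:
Ev 1: PC=3 idx=1 pred=N actual=T -> ctr[1]=2
Ev 2: PC=0 idx=0 pred=N actual=T -> ctr[0]=2
Ev 3: PC=0 idx=0 pred=T actual=N -> ctr[0]=1
Ev 4: PC=0 idx=0 pred=N actual=T -> ctr[0]=2
Ev 5: PC=0 idx=0 pred=T actual=N -> ctr[0]=1
Ev 6: PC=0 idx=0 pred=N actual=T -> ctr[0]=2
Ev 7: PC=0 idx=0 pred=T actual=N -> ctr[0]=1
Ev 8: PC=3 idx=1 pred=T actual=T -> ctr[1]=3
Ev 9: PC=3 idx=1 pred=T actual=T -> ctr[1]=3
Ev 10: PC=3 idx=1 pred=T actual=T -> ctr[1]=3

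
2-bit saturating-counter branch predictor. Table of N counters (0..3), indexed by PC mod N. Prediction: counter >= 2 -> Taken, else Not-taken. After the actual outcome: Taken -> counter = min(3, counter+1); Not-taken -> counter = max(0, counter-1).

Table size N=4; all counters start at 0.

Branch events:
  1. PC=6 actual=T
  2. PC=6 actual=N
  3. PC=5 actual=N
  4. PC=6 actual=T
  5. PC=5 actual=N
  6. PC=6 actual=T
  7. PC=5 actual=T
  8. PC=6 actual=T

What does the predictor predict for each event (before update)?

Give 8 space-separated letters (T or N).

Answer: N N N N N N N T

Derivation:
Ev 1: PC=6 idx=2 pred=N actual=T -> ctr[2]=1
Ev 2: PC=6 idx=2 pred=N actual=N -> ctr[2]=0
Ev 3: PC=5 idx=1 pred=N actual=N -> ctr[1]=0
Ev 4: PC=6 idx=2 pred=N actual=T -> ctr[2]=1
Ev 5: PC=5 idx=1 pred=N actual=N -> ctr[1]=0
Ev 6: PC=6 idx=2 pred=N actual=T -> ctr[2]=2
Ev 7: PC=5 idx=1 pred=N actual=T -> ctr[1]=1
Ev 8: PC=6 idx=2 pred=T actual=T -> ctr[2]=3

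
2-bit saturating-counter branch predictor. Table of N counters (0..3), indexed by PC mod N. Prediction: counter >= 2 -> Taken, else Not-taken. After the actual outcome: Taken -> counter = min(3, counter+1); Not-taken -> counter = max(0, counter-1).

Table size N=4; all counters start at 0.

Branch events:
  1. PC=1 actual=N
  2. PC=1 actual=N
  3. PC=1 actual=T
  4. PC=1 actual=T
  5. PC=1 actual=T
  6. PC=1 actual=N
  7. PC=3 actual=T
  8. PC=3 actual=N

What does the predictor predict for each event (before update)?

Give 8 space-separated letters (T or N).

Answer: N N N N T T N N

Derivation:
Ev 1: PC=1 idx=1 pred=N actual=N -> ctr[1]=0
Ev 2: PC=1 idx=1 pred=N actual=N -> ctr[1]=0
Ev 3: PC=1 idx=1 pred=N actual=T -> ctr[1]=1
Ev 4: PC=1 idx=1 pred=N actual=T -> ctr[1]=2
Ev 5: PC=1 idx=1 pred=T actual=T -> ctr[1]=3
Ev 6: PC=1 idx=1 pred=T actual=N -> ctr[1]=2
Ev 7: PC=3 idx=3 pred=N actual=T -> ctr[3]=1
Ev 8: PC=3 idx=3 pred=N actual=N -> ctr[3]=0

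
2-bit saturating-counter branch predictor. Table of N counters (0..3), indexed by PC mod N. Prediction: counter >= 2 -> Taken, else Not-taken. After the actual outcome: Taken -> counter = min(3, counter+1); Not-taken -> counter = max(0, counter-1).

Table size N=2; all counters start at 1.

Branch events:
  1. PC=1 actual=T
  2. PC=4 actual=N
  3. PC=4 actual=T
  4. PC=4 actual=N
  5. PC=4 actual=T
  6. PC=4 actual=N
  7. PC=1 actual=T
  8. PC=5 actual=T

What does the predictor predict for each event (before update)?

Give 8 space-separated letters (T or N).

Answer: N N N N N N T T

Derivation:
Ev 1: PC=1 idx=1 pred=N actual=T -> ctr[1]=2
Ev 2: PC=4 idx=0 pred=N actual=N -> ctr[0]=0
Ev 3: PC=4 idx=0 pred=N actual=T -> ctr[0]=1
Ev 4: PC=4 idx=0 pred=N actual=N -> ctr[0]=0
Ev 5: PC=4 idx=0 pred=N actual=T -> ctr[0]=1
Ev 6: PC=4 idx=0 pred=N actual=N -> ctr[0]=0
Ev 7: PC=1 idx=1 pred=T actual=T -> ctr[1]=3
Ev 8: PC=5 idx=1 pred=T actual=T -> ctr[1]=3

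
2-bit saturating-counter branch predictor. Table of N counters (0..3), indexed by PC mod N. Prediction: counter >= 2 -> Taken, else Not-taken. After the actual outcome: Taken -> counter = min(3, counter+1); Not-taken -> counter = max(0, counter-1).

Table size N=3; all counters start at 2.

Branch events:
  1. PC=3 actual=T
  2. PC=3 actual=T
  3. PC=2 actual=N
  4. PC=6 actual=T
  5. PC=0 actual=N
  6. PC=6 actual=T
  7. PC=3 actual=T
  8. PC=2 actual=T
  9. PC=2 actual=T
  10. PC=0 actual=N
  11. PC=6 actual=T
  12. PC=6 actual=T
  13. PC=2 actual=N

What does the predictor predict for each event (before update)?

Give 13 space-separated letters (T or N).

Ev 1: PC=3 idx=0 pred=T actual=T -> ctr[0]=3
Ev 2: PC=3 idx=0 pred=T actual=T -> ctr[0]=3
Ev 3: PC=2 idx=2 pred=T actual=N -> ctr[2]=1
Ev 4: PC=6 idx=0 pred=T actual=T -> ctr[0]=3
Ev 5: PC=0 idx=0 pred=T actual=N -> ctr[0]=2
Ev 6: PC=6 idx=0 pred=T actual=T -> ctr[0]=3
Ev 7: PC=3 idx=0 pred=T actual=T -> ctr[0]=3
Ev 8: PC=2 idx=2 pred=N actual=T -> ctr[2]=2
Ev 9: PC=2 idx=2 pred=T actual=T -> ctr[2]=3
Ev 10: PC=0 idx=0 pred=T actual=N -> ctr[0]=2
Ev 11: PC=6 idx=0 pred=T actual=T -> ctr[0]=3
Ev 12: PC=6 idx=0 pred=T actual=T -> ctr[0]=3
Ev 13: PC=2 idx=2 pred=T actual=N -> ctr[2]=2

Answer: T T T T T T T N T T T T T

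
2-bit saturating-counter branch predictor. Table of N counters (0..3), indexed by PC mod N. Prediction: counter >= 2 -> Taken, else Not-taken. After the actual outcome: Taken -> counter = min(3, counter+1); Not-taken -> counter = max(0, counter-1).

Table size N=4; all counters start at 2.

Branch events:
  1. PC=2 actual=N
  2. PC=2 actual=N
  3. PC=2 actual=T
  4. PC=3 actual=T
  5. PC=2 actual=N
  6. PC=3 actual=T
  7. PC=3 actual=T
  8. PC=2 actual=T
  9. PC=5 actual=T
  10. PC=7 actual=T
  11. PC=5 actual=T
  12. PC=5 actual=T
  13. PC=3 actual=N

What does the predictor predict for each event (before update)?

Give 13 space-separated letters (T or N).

Ev 1: PC=2 idx=2 pred=T actual=N -> ctr[2]=1
Ev 2: PC=2 idx=2 pred=N actual=N -> ctr[2]=0
Ev 3: PC=2 idx=2 pred=N actual=T -> ctr[2]=1
Ev 4: PC=3 idx=3 pred=T actual=T -> ctr[3]=3
Ev 5: PC=2 idx=2 pred=N actual=N -> ctr[2]=0
Ev 6: PC=3 idx=3 pred=T actual=T -> ctr[3]=3
Ev 7: PC=3 idx=3 pred=T actual=T -> ctr[3]=3
Ev 8: PC=2 idx=2 pred=N actual=T -> ctr[2]=1
Ev 9: PC=5 idx=1 pred=T actual=T -> ctr[1]=3
Ev 10: PC=7 idx=3 pred=T actual=T -> ctr[3]=3
Ev 11: PC=5 idx=1 pred=T actual=T -> ctr[1]=3
Ev 12: PC=5 idx=1 pred=T actual=T -> ctr[1]=3
Ev 13: PC=3 idx=3 pred=T actual=N -> ctr[3]=2

Answer: T N N T N T T N T T T T T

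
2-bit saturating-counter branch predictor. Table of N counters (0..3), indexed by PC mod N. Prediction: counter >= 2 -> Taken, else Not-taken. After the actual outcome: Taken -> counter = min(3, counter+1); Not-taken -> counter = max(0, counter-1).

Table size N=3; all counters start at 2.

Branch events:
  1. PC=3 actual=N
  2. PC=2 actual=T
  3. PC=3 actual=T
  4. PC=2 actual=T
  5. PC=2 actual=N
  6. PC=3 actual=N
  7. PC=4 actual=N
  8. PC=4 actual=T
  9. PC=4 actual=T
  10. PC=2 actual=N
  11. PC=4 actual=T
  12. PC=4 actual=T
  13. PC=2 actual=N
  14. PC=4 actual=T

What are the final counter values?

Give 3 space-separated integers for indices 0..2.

Ev 1: PC=3 idx=0 pred=T actual=N -> ctr[0]=1
Ev 2: PC=2 idx=2 pred=T actual=T -> ctr[2]=3
Ev 3: PC=3 idx=0 pred=N actual=T -> ctr[0]=2
Ev 4: PC=2 idx=2 pred=T actual=T -> ctr[2]=3
Ev 5: PC=2 idx=2 pred=T actual=N -> ctr[2]=2
Ev 6: PC=3 idx=0 pred=T actual=N -> ctr[0]=1
Ev 7: PC=4 idx=1 pred=T actual=N -> ctr[1]=1
Ev 8: PC=4 idx=1 pred=N actual=T -> ctr[1]=2
Ev 9: PC=4 idx=1 pred=T actual=T -> ctr[1]=3
Ev 10: PC=2 idx=2 pred=T actual=N -> ctr[2]=1
Ev 11: PC=4 idx=1 pred=T actual=T -> ctr[1]=3
Ev 12: PC=4 idx=1 pred=T actual=T -> ctr[1]=3
Ev 13: PC=2 idx=2 pred=N actual=N -> ctr[2]=0
Ev 14: PC=4 idx=1 pred=T actual=T -> ctr[1]=3

Answer: 1 3 0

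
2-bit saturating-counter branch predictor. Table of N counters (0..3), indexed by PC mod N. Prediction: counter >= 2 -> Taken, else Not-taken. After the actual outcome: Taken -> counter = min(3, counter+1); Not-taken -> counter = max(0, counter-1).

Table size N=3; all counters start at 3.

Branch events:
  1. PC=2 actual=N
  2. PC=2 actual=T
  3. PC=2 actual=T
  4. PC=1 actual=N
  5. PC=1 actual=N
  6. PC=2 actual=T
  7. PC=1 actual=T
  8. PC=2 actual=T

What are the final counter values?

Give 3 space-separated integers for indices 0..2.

Answer: 3 2 3

Derivation:
Ev 1: PC=2 idx=2 pred=T actual=N -> ctr[2]=2
Ev 2: PC=2 idx=2 pred=T actual=T -> ctr[2]=3
Ev 3: PC=2 idx=2 pred=T actual=T -> ctr[2]=3
Ev 4: PC=1 idx=1 pred=T actual=N -> ctr[1]=2
Ev 5: PC=1 idx=1 pred=T actual=N -> ctr[1]=1
Ev 6: PC=2 idx=2 pred=T actual=T -> ctr[2]=3
Ev 7: PC=1 idx=1 pred=N actual=T -> ctr[1]=2
Ev 8: PC=2 idx=2 pred=T actual=T -> ctr[2]=3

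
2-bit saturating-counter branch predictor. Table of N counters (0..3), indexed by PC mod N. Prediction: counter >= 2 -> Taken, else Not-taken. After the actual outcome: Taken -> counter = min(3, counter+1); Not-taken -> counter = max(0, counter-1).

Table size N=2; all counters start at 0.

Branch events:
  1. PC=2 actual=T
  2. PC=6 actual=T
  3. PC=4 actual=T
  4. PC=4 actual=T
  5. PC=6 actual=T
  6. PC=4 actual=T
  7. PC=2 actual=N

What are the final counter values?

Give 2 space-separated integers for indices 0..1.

Ev 1: PC=2 idx=0 pred=N actual=T -> ctr[0]=1
Ev 2: PC=6 idx=0 pred=N actual=T -> ctr[0]=2
Ev 3: PC=4 idx=0 pred=T actual=T -> ctr[0]=3
Ev 4: PC=4 idx=0 pred=T actual=T -> ctr[0]=3
Ev 5: PC=6 idx=0 pred=T actual=T -> ctr[0]=3
Ev 6: PC=4 idx=0 pred=T actual=T -> ctr[0]=3
Ev 7: PC=2 idx=0 pred=T actual=N -> ctr[0]=2

Answer: 2 0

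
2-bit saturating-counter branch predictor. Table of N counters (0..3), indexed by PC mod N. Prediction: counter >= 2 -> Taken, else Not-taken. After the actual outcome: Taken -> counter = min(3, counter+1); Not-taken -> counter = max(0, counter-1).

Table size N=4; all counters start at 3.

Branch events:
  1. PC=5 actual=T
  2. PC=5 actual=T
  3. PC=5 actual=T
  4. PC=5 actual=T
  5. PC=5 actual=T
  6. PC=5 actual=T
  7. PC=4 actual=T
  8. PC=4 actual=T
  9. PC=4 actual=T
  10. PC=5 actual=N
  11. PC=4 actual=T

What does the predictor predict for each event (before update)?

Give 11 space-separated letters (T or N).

Answer: T T T T T T T T T T T

Derivation:
Ev 1: PC=5 idx=1 pred=T actual=T -> ctr[1]=3
Ev 2: PC=5 idx=1 pred=T actual=T -> ctr[1]=3
Ev 3: PC=5 idx=1 pred=T actual=T -> ctr[1]=3
Ev 4: PC=5 idx=1 pred=T actual=T -> ctr[1]=3
Ev 5: PC=5 idx=1 pred=T actual=T -> ctr[1]=3
Ev 6: PC=5 idx=1 pred=T actual=T -> ctr[1]=3
Ev 7: PC=4 idx=0 pred=T actual=T -> ctr[0]=3
Ev 8: PC=4 idx=0 pred=T actual=T -> ctr[0]=3
Ev 9: PC=4 idx=0 pred=T actual=T -> ctr[0]=3
Ev 10: PC=5 idx=1 pred=T actual=N -> ctr[1]=2
Ev 11: PC=4 idx=0 pred=T actual=T -> ctr[0]=3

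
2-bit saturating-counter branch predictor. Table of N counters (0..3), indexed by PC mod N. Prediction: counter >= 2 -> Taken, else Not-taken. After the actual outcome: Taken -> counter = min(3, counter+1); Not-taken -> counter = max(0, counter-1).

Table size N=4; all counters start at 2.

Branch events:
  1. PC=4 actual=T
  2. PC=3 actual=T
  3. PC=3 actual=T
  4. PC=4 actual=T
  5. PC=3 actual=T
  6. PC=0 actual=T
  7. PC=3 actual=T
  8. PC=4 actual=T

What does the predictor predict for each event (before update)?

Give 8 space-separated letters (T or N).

Ev 1: PC=4 idx=0 pred=T actual=T -> ctr[0]=3
Ev 2: PC=3 idx=3 pred=T actual=T -> ctr[3]=3
Ev 3: PC=3 idx=3 pred=T actual=T -> ctr[3]=3
Ev 4: PC=4 idx=0 pred=T actual=T -> ctr[0]=3
Ev 5: PC=3 idx=3 pred=T actual=T -> ctr[3]=3
Ev 6: PC=0 idx=0 pred=T actual=T -> ctr[0]=3
Ev 7: PC=3 idx=3 pred=T actual=T -> ctr[3]=3
Ev 8: PC=4 idx=0 pred=T actual=T -> ctr[0]=3

Answer: T T T T T T T T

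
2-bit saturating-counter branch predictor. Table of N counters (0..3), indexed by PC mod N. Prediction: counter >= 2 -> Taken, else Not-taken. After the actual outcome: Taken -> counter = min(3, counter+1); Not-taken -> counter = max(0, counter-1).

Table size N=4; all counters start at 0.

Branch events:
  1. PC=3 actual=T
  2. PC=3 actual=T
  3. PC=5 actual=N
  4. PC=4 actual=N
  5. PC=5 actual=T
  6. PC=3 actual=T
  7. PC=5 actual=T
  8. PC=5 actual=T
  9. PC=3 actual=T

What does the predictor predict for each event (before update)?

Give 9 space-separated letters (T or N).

Answer: N N N N N T N T T

Derivation:
Ev 1: PC=3 idx=3 pred=N actual=T -> ctr[3]=1
Ev 2: PC=3 idx=3 pred=N actual=T -> ctr[3]=2
Ev 3: PC=5 idx=1 pred=N actual=N -> ctr[1]=0
Ev 4: PC=4 idx=0 pred=N actual=N -> ctr[0]=0
Ev 5: PC=5 idx=1 pred=N actual=T -> ctr[1]=1
Ev 6: PC=3 idx=3 pred=T actual=T -> ctr[3]=3
Ev 7: PC=5 idx=1 pred=N actual=T -> ctr[1]=2
Ev 8: PC=5 idx=1 pred=T actual=T -> ctr[1]=3
Ev 9: PC=3 idx=3 pred=T actual=T -> ctr[3]=3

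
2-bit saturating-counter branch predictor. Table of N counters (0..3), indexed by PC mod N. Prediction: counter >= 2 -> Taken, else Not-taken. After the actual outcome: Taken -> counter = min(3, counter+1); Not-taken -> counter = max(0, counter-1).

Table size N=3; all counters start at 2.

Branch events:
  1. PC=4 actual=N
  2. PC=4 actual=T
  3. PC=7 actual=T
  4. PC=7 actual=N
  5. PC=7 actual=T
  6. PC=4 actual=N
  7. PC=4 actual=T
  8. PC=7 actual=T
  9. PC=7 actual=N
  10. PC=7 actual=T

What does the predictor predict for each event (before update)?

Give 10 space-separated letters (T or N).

Ev 1: PC=4 idx=1 pred=T actual=N -> ctr[1]=1
Ev 2: PC=4 idx=1 pred=N actual=T -> ctr[1]=2
Ev 3: PC=7 idx=1 pred=T actual=T -> ctr[1]=3
Ev 4: PC=7 idx=1 pred=T actual=N -> ctr[1]=2
Ev 5: PC=7 idx=1 pred=T actual=T -> ctr[1]=3
Ev 6: PC=4 idx=1 pred=T actual=N -> ctr[1]=2
Ev 7: PC=4 idx=1 pred=T actual=T -> ctr[1]=3
Ev 8: PC=7 idx=1 pred=T actual=T -> ctr[1]=3
Ev 9: PC=7 idx=1 pred=T actual=N -> ctr[1]=2
Ev 10: PC=7 idx=1 pred=T actual=T -> ctr[1]=3

Answer: T N T T T T T T T T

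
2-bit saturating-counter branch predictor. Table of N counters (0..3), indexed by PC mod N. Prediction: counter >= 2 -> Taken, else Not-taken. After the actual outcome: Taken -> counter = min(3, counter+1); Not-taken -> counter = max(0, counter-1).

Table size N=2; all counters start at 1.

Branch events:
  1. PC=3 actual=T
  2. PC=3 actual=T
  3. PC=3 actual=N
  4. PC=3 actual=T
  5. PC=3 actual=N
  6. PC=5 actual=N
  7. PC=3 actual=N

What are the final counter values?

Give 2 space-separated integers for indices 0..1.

Answer: 1 0

Derivation:
Ev 1: PC=3 idx=1 pred=N actual=T -> ctr[1]=2
Ev 2: PC=3 idx=1 pred=T actual=T -> ctr[1]=3
Ev 3: PC=3 idx=1 pred=T actual=N -> ctr[1]=2
Ev 4: PC=3 idx=1 pred=T actual=T -> ctr[1]=3
Ev 5: PC=3 idx=1 pred=T actual=N -> ctr[1]=2
Ev 6: PC=5 idx=1 pred=T actual=N -> ctr[1]=1
Ev 7: PC=3 idx=1 pred=N actual=N -> ctr[1]=0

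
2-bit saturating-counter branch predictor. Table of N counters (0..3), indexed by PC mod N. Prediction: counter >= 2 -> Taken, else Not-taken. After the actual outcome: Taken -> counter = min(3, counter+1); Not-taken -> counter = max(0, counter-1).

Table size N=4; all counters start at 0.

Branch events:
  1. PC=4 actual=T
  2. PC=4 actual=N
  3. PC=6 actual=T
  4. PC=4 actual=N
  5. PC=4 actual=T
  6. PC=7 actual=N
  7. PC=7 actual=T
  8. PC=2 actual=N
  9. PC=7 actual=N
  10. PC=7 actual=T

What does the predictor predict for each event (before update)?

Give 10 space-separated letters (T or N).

Ev 1: PC=4 idx=0 pred=N actual=T -> ctr[0]=1
Ev 2: PC=4 idx=0 pred=N actual=N -> ctr[0]=0
Ev 3: PC=6 idx=2 pred=N actual=T -> ctr[2]=1
Ev 4: PC=4 idx=0 pred=N actual=N -> ctr[0]=0
Ev 5: PC=4 idx=0 pred=N actual=T -> ctr[0]=1
Ev 6: PC=7 idx=3 pred=N actual=N -> ctr[3]=0
Ev 7: PC=7 idx=3 pred=N actual=T -> ctr[3]=1
Ev 8: PC=2 idx=2 pred=N actual=N -> ctr[2]=0
Ev 9: PC=7 idx=3 pred=N actual=N -> ctr[3]=0
Ev 10: PC=7 idx=3 pred=N actual=T -> ctr[3]=1

Answer: N N N N N N N N N N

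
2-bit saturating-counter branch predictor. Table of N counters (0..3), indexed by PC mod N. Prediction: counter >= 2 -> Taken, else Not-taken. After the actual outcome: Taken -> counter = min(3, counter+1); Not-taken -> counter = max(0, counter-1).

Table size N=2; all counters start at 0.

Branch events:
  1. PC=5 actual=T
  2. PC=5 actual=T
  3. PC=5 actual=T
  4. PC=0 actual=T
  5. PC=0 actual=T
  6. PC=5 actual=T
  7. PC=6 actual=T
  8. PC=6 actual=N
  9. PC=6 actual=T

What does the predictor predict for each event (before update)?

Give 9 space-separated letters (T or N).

Answer: N N T N N T T T T

Derivation:
Ev 1: PC=5 idx=1 pred=N actual=T -> ctr[1]=1
Ev 2: PC=5 idx=1 pred=N actual=T -> ctr[1]=2
Ev 3: PC=5 idx=1 pred=T actual=T -> ctr[1]=3
Ev 4: PC=0 idx=0 pred=N actual=T -> ctr[0]=1
Ev 5: PC=0 idx=0 pred=N actual=T -> ctr[0]=2
Ev 6: PC=5 idx=1 pred=T actual=T -> ctr[1]=3
Ev 7: PC=6 idx=0 pred=T actual=T -> ctr[0]=3
Ev 8: PC=6 idx=0 pred=T actual=N -> ctr[0]=2
Ev 9: PC=6 idx=0 pred=T actual=T -> ctr[0]=3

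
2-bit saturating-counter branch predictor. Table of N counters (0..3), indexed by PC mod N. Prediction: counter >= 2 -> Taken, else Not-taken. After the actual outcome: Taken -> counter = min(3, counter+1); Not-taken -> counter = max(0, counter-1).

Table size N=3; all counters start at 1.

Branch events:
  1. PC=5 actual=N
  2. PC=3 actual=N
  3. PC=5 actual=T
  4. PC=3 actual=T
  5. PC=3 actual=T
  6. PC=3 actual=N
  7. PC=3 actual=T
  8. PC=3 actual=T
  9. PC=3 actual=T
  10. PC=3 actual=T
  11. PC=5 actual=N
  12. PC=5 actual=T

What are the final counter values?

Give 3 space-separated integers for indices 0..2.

Ev 1: PC=5 idx=2 pred=N actual=N -> ctr[2]=0
Ev 2: PC=3 idx=0 pred=N actual=N -> ctr[0]=0
Ev 3: PC=5 idx=2 pred=N actual=T -> ctr[2]=1
Ev 4: PC=3 idx=0 pred=N actual=T -> ctr[0]=1
Ev 5: PC=3 idx=0 pred=N actual=T -> ctr[0]=2
Ev 6: PC=3 idx=0 pred=T actual=N -> ctr[0]=1
Ev 7: PC=3 idx=0 pred=N actual=T -> ctr[0]=2
Ev 8: PC=3 idx=0 pred=T actual=T -> ctr[0]=3
Ev 9: PC=3 idx=0 pred=T actual=T -> ctr[0]=3
Ev 10: PC=3 idx=0 pred=T actual=T -> ctr[0]=3
Ev 11: PC=5 idx=2 pred=N actual=N -> ctr[2]=0
Ev 12: PC=5 idx=2 pred=N actual=T -> ctr[2]=1

Answer: 3 1 1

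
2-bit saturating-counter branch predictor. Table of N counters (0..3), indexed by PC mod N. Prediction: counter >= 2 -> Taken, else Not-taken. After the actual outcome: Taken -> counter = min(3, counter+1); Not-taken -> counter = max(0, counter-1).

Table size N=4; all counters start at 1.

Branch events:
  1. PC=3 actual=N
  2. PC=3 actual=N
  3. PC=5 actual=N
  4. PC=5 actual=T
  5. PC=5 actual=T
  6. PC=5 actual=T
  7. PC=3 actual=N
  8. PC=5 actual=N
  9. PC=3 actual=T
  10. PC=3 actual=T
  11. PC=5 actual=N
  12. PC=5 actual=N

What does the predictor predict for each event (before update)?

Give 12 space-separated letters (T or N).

Ev 1: PC=3 idx=3 pred=N actual=N -> ctr[3]=0
Ev 2: PC=3 idx=3 pred=N actual=N -> ctr[3]=0
Ev 3: PC=5 idx=1 pred=N actual=N -> ctr[1]=0
Ev 4: PC=5 idx=1 pred=N actual=T -> ctr[1]=1
Ev 5: PC=5 idx=1 pred=N actual=T -> ctr[1]=2
Ev 6: PC=5 idx=1 pred=T actual=T -> ctr[1]=3
Ev 7: PC=3 idx=3 pred=N actual=N -> ctr[3]=0
Ev 8: PC=5 idx=1 pred=T actual=N -> ctr[1]=2
Ev 9: PC=3 idx=3 pred=N actual=T -> ctr[3]=1
Ev 10: PC=3 idx=3 pred=N actual=T -> ctr[3]=2
Ev 11: PC=5 idx=1 pred=T actual=N -> ctr[1]=1
Ev 12: PC=5 idx=1 pred=N actual=N -> ctr[1]=0

Answer: N N N N N T N T N N T N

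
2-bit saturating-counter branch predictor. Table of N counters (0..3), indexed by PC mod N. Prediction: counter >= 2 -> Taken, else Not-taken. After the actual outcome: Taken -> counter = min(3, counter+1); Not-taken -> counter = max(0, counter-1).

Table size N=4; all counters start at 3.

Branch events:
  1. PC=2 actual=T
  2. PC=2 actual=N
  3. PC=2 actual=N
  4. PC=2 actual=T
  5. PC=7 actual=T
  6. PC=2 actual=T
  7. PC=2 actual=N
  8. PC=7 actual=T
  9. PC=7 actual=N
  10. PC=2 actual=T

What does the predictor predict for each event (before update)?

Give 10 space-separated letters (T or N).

Ev 1: PC=2 idx=2 pred=T actual=T -> ctr[2]=3
Ev 2: PC=2 idx=2 pred=T actual=N -> ctr[2]=2
Ev 3: PC=2 idx=2 pred=T actual=N -> ctr[2]=1
Ev 4: PC=2 idx=2 pred=N actual=T -> ctr[2]=2
Ev 5: PC=7 idx=3 pred=T actual=T -> ctr[3]=3
Ev 6: PC=2 idx=2 pred=T actual=T -> ctr[2]=3
Ev 7: PC=2 idx=2 pred=T actual=N -> ctr[2]=2
Ev 8: PC=7 idx=3 pred=T actual=T -> ctr[3]=3
Ev 9: PC=7 idx=3 pred=T actual=N -> ctr[3]=2
Ev 10: PC=2 idx=2 pred=T actual=T -> ctr[2]=3

Answer: T T T N T T T T T T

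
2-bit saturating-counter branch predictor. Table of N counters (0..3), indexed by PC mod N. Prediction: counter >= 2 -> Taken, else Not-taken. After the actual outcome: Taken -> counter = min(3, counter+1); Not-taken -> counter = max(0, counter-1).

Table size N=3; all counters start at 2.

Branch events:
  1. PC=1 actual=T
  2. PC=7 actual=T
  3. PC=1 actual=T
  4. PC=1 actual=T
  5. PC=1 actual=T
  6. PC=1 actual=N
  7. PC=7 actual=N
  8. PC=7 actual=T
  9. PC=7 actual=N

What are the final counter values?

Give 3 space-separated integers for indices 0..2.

Ev 1: PC=1 idx=1 pred=T actual=T -> ctr[1]=3
Ev 2: PC=7 idx=1 pred=T actual=T -> ctr[1]=3
Ev 3: PC=1 idx=1 pred=T actual=T -> ctr[1]=3
Ev 4: PC=1 idx=1 pred=T actual=T -> ctr[1]=3
Ev 5: PC=1 idx=1 pred=T actual=T -> ctr[1]=3
Ev 6: PC=1 idx=1 pred=T actual=N -> ctr[1]=2
Ev 7: PC=7 idx=1 pred=T actual=N -> ctr[1]=1
Ev 8: PC=7 idx=1 pred=N actual=T -> ctr[1]=2
Ev 9: PC=7 idx=1 pred=T actual=N -> ctr[1]=1

Answer: 2 1 2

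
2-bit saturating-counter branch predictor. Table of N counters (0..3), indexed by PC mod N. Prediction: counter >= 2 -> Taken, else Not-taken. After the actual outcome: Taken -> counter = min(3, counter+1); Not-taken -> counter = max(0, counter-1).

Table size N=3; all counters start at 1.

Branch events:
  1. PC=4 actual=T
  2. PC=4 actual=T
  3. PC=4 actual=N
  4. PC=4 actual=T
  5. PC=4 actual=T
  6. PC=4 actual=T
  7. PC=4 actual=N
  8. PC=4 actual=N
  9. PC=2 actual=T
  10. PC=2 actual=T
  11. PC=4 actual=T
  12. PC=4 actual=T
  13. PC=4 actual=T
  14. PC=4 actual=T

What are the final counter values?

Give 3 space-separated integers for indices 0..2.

Ev 1: PC=4 idx=1 pred=N actual=T -> ctr[1]=2
Ev 2: PC=4 idx=1 pred=T actual=T -> ctr[1]=3
Ev 3: PC=4 idx=1 pred=T actual=N -> ctr[1]=2
Ev 4: PC=4 idx=1 pred=T actual=T -> ctr[1]=3
Ev 5: PC=4 idx=1 pred=T actual=T -> ctr[1]=3
Ev 6: PC=4 idx=1 pred=T actual=T -> ctr[1]=3
Ev 7: PC=4 idx=1 pred=T actual=N -> ctr[1]=2
Ev 8: PC=4 idx=1 pred=T actual=N -> ctr[1]=1
Ev 9: PC=2 idx=2 pred=N actual=T -> ctr[2]=2
Ev 10: PC=2 idx=2 pred=T actual=T -> ctr[2]=3
Ev 11: PC=4 idx=1 pred=N actual=T -> ctr[1]=2
Ev 12: PC=4 idx=1 pred=T actual=T -> ctr[1]=3
Ev 13: PC=4 idx=1 pred=T actual=T -> ctr[1]=3
Ev 14: PC=4 idx=1 pred=T actual=T -> ctr[1]=3

Answer: 1 3 3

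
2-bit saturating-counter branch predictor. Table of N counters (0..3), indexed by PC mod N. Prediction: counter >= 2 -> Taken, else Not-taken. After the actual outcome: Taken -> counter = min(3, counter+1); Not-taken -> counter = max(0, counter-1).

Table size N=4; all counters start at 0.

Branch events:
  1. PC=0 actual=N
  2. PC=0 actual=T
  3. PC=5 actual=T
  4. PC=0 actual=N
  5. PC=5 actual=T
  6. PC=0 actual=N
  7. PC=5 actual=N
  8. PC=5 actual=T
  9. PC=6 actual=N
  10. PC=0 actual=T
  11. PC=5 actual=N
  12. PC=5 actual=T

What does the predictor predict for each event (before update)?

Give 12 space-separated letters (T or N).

Answer: N N N N N N T N N N T N

Derivation:
Ev 1: PC=0 idx=0 pred=N actual=N -> ctr[0]=0
Ev 2: PC=0 idx=0 pred=N actual=T -> ctr[0]=1
Ev 3: PC=5 idx=1 pred=N actual=T -> ctr[1]=1
Ev 4: PC=0 idx=0 pred=N actual=N -> ctr[0]=0
Ev 5: PC=5 idx=1 pred=N actual=T -> ctr[1]=2
Ev 6: PC=0 idx=0 pred=N actual=N -> ctr[0]=0
Ev 7: PC=5 idx=1 pred=T actual=N -> ctr[1]=1
Ev 8: PC=5 idx=1 pred=N actual=T -> ctr[1]=2
Ev 9: PC=6 idx=2 pred=N actual=N -> ctr[2]=0
Ev 10: PC=0 idx=0 pred=N actual=T -> ctr[0]=1
Ev 11: PC=5 idx=1 pred=T actual=N -> ctr[1]=1
Ev 12: PC=5 idx=1 pred=N actual=T -> ctr[1]=2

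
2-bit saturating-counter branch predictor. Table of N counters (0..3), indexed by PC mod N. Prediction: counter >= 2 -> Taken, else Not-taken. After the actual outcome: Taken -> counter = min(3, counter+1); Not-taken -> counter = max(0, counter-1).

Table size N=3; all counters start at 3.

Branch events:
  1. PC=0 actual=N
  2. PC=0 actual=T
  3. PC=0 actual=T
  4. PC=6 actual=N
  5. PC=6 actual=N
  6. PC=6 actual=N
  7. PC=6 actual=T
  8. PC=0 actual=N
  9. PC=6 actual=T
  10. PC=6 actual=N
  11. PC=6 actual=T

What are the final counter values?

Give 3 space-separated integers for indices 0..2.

Answer: 1 3 3

Derivation:
Ev 1: PC=0 idx=0 pred=T actual=N -> ctr[0]=2
Ev 2: PC=0 idx=0 pred=T actual=T -> ctr[0]=3
Ev 3: PC=0 idx=0 pred=T actual=T -> ctr[0]=3
Ev 4: PC=6 idx=0 pred=T actual=N -> ctr[0]=2
Ev 5: PC=6 idx=0 pred=T actual=N -> ctr[0]=1
Ev 6: PC=6 idx=0 pred=N actual=N -> ctr[0]=0
Ev 7: PC=6 idx=0 pred=N actual=T -> ctr[0]=1
Ev 8: PC=0 idx=0 pred=N actual=N -> ctr[0]=0
Ev 9: PC=6 idx=0 pred=N actual=T -> ctr[0]=1
Ev 10: PC=6 idx=0 pred=N actual=N -> ctr[0]=0
Ev 11: PC=6 idx=0 pred=N actual=T -> ctr[0]=1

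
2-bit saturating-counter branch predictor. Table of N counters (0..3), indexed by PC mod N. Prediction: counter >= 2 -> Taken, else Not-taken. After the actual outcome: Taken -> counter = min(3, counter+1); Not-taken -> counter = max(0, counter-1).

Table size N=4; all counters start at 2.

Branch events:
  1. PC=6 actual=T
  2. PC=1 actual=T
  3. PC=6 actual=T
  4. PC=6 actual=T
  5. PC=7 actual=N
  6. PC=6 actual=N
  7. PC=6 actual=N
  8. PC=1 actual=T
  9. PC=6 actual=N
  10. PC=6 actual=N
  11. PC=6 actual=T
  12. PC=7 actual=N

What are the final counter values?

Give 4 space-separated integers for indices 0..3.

Answer: 2 3 1 0

Derivation:
Ev 1: PC=6 idx=2 pred=T actual=T -> ctr[2]=3
Ev 2: PC=1 idx=1 pred=T actual=T -> ctr[1]=3
Ev 3: PC=6 idx=2 pred=T actual=T -> ctr[2]=3
Ev 4: PC=6 idx=2 pred=T actual=T -> ctr[2]=3
Ev 5: PC=7 idx=3 pred=T actual=N -> ctr[3]=1
Ev 6: PC=6 idx=2 pred=T actual=N -> ctr[2]=2
Ev 7: PC=6 idx=2 pred=T actual=N -> ctr[2]=1
Ev 8: PC=1 idx=1 pred=T actual=T -> ctr[1]=3
Ev 9: PC=6 idx=2 pred=N actual=N -> ctr[2]=0
Ev 10: PC=6 idx=2 pred=N actual=N -> ctr[2]=0
Ev 11: PC=6 idx=2 pred=N actual=T -> ctr[2]=1
Ev 12: PC=7 idx=3 pred=N actual=N -> ctr[3]=0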